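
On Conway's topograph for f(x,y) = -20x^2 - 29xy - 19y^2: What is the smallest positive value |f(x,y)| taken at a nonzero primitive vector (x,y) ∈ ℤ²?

translate: b→-11 (≡29 mod 40), so (20,29,19)→(20,-11,10)
flip: (20,-11,10)→(10,11,20)
translate: b→-9 (≡11 mod 20), so (10,11,20)→(10,-9,19)
reduced (well bottom): (10,-9,19) with a≤c, −a<b≤a
well minimum |f| = |-10| = 10 (negative-definite)

10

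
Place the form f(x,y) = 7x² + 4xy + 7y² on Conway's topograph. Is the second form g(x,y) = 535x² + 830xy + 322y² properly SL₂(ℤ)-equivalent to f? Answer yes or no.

D₁ = -180, D₂ = -180
f: reduced (well bottom): (7,4,7) with a≤c, −a<b≤a
g: translate: b→-240 (≡830 mod 1070), so (535,830,322)→(535,-240,27)
g: flip: (535,-240,27)→(27,240,535)
g: translate: b→24 (≡240 mod 54), so (27,240,535)→(27,24,7)
g: flip: (27,24,7)→(7,-24,27)
g: translate: b→4 (≡-24 mod 14), so (7,-24,27)→(7,4,7)
g: reduced (well bottom): (7,4,7) with a≤c, −a<b≤a
reduced forms (7, 4, 7) vs (7, 4, 7) ⇒ equivalent

yes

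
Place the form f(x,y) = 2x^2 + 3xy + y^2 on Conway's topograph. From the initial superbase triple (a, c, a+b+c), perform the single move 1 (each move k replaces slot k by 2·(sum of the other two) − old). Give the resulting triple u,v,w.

start (2,1,6) = (f(1,0),f(0,1),f(1,1))
replace slot 1: 2·(1+6) − 2 = 12 → (12,1,6)

12,1,6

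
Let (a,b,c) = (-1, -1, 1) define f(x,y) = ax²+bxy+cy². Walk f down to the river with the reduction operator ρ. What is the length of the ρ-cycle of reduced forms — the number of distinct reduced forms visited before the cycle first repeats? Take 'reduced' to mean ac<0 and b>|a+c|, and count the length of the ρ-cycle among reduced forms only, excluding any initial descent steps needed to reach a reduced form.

D = 5, ⌊√D⌋ = 2
descent: ρ → (1,1,-1)  [lands on river]
river: ρ → (-1,1,1)
ρ-cycle length = 2 (tail of 1 descent step not counted)

2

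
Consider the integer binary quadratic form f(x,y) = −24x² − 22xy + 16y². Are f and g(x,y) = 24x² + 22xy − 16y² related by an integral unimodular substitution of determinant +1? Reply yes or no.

D₁ = 2020, D₂ = 2020
river cycle of f (length 8): (16, 22, -24), (-24, 26, 14), (14, 30, -20), (-20, 10, 24), (24, 38, -6), (-6, 34, 36), (36, 38, -4), (-4, 42, 16)
river cycle of g (length 8): (-16, 42, 4), (4, 38, -36), (-36, 34, 6), (6, 38, -24), (-24, 10, 20), (20, 30, -14), (-14, 26, 24), (24, 22, -16)
cycles differ ⇒ inequivalent

no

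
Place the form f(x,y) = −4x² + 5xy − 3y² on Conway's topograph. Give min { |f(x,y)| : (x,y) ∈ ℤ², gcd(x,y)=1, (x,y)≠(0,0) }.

translate: b→3 (≡-5 mod 8), so (4,-5,3)→(4,3,2)
flip: (4,3,2)→(2,-3,4)
translate: b→1 (≡-3 mod 4), so (2,-3,4)→(2,1,3)
reduced (well bottom): (2,1,3) with a≤c, −a<b≤a
well minimum |f| = |-2| = 2 (negative-definite)

2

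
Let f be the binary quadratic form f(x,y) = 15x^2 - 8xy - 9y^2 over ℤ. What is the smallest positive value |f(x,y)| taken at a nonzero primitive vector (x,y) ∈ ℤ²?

descent: ρ → (-9,8,15)  [lands on river]
river: ρ → (15,22,-2)
river: ρ → (-2,22,15)
river: ρ → (15,8,-9)
river: ρ → (-9,10,14)
river: ρ → (14,18,-5)
river: ρ → (-5,22,6)
river: ρ → (6,14,-17)
river: ρ → (-17,20,3)
river: ρ → (3,22,-10)
river: ρ → (-10,18,7)
river: ρ → (7,24,-1)
river: ρ → (-1,24,7)
river: ρ → (7,18,-10)
river: ρ → (-10,22,3)
river: ρ → (3,20,-17)
river: ρ → (-17,14,6)
river: ρ → (6,22,-5)
river: ρ → (-5,18,14)
river: ρ → (14,10,-9)
closes: descent 1, river 20
min |a| on river = 1

1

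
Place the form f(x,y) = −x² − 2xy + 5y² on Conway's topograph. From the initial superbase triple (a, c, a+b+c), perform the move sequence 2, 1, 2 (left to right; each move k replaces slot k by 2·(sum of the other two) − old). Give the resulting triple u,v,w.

start (-1,5,2) = (f(1,0),f(0,1),f(1,1))
replace slot 2: 2·((-1)+2) − 5 = -3 → (-1,-3,2)
replace slot 1: 2·((-3)+2) − (-1) = -1 → (-1,-3,2)
replace slot 2: 2·((-1)+2) − (-3) = 5 → (-1,5,2)

-1,5,2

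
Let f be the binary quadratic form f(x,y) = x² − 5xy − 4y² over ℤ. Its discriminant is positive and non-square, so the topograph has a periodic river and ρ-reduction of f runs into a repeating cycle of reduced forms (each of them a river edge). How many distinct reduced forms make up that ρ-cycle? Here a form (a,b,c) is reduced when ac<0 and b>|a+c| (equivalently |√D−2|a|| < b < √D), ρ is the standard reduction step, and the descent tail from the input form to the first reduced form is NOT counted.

D = 41, ⌊√D⌋ = 6
descent: ρ → (-4,5,1)  [lands on river]
river: ρ → (1,5,-4)
river: ρ → (-4,3,2)
river: ρ → (2,5,-2)
river: ρ → (-2,3,4)
river: ρ → (4,5,-1)
river: ρ → (-1,5,4)
river: ρ → (4,3,-2)
river: ρ → (-2,5,2)
river: ρ → (2,3,-4)
ρ-cycle length = 10 (tail of 1 descent step not counted)

10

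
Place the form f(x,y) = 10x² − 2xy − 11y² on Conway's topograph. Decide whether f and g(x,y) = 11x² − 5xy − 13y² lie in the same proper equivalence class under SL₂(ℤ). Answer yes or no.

D₁ = 444, D₂ = 597
discriminants differ ⇒ not SL₂(ℤ)-equivalent

no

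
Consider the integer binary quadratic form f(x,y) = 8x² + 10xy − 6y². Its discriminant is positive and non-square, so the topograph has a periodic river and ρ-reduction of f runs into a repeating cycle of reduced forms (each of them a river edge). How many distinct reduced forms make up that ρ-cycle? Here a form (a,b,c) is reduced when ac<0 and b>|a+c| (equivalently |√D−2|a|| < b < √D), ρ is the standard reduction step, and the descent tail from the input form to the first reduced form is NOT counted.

D = 292, ⌊√D⌋ = 17
river: ρ → (-6,14,4)
river: ρ → (4,10,-12)
river: ρ → (-12,14,2)
river: ρ → (2,14,-12)
river: ρ → (-12,10,4)
river: ρ → (4,14,-6)
river: ρ → (-6,10,8)
river: ρ → (8,6,-8)
river: ρ → (-8,10,6)
river: ρ → (6,14,-4)
river: ρ → (-4,10,12)
river: ρ → (12,14,-2)
river: ρ → (-2,14,12)
river: ρ → (12,10,-4)
river: ρ → (-4,14,6)
river: ρ → (6,10,-8)
river: ρ → (-8,6,8)
river: ρ → (8,10,-6)
ρ-cycle length = 18 (tail of 0 descent steps not counted)

18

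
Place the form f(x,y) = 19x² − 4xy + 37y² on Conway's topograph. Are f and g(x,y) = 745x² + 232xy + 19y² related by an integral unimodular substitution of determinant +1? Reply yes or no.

D₁ = -2796, D₂ = -2796
f: reduced (well bottom): (19,-4,37) with a≤c, −a<b≤a
g: flip: (745,232,19)→(19,-232,745)
g: translate: b→-4 (≡-232 mod 38), so (19,-232,745)→(19,-4,37)
g: reduced (well bottom): (19,-4,37) with a≤c, −a<b≤a
reduced forms (19, -4, 37) vs (19, -4, 37) ⇒ equivalent

yes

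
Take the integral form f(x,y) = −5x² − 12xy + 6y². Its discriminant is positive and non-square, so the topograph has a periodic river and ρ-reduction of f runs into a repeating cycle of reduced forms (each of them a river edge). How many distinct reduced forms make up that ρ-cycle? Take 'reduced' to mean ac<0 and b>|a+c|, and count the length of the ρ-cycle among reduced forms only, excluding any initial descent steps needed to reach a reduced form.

D = 264, ⌊√D⌋ = 16
descent: ρ → (6,12,-5)  [lands on river]
river: ρ → (-5,8,10)
river: ρ → (10,12,-3)
river: ρ → (-3,12,10)
river: ρ → (10,8,-5)
river: ρ → (-5,12,6)
ρ-cycle length = 6 (tail of 1 descent step not counted)

6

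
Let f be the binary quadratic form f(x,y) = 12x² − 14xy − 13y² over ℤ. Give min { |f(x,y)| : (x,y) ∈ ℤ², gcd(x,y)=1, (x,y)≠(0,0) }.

descent: ρ → (-13,14,12)  [lands on river]
river: ρ → (12,10,-15)
river: ρ → (-15,20,7)
river: ρ → (7,22,-12)
river: ρ → (-12,26,3)
river: ρ → (3,28,-3)
river: ρ → (-3,26,12)
river: ρ → (12,22,-7)
river: ρ → (-7,20,15)
river: ρ → (15,10,-12)
river: ρ → (-12,14,13)
river: ρ → (13,12,-13)
closes: descent 1, river 12
min |a| on river = 3

3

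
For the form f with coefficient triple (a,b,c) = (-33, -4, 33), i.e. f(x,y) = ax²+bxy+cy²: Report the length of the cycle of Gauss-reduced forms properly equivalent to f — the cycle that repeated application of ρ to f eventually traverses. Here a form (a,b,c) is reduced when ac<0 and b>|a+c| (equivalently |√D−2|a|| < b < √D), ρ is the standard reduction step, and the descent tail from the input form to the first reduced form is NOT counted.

D = 4372, ⌊√D⌋ = 66
descent: ρ → (33,4,-33)  [lands on river]
river: ρ → (-33,62,4)
river: ρ → (4,66,-1)
river: ρ → (-1,66,4)
river: ρ → (4,62,-33)
river: ρ → (-33,4,33)
river: ρ → (33,62,-4)
river: ρ → (-4,66,1)
river: ρ → (1,66,-4)
river: ρ → (-4,62,33)
ρ-cycle length = 10 (tail of 1 descent step not counted)

10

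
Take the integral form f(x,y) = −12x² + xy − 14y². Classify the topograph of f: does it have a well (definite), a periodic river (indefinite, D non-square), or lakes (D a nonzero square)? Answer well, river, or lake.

D = b²−4ac = 1² − 4·(-12)·(-14) = -671
D < 0 ⇒ definite ⇒ every region one sign ⇒ single well

well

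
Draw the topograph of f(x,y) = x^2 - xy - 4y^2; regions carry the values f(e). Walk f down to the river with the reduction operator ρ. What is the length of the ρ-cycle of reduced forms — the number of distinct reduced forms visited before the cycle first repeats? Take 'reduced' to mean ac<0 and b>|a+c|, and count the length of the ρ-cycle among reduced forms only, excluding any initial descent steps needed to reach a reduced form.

D = 17, ⌊√D⌋ = 4
descent: ρ → (-4,1,1)
descent: ρ → (1,3,-2)  [lands on river]
river: ρ → (-2,1,2)
river: ρ → (2,3,-1)
river: ρ → (-1,3,2)
river: ρ → (2,1,-2)
river: ρ → (-2,3,1)
ρ-cycle length = 6 (tail of 2 descent steps not counted)

6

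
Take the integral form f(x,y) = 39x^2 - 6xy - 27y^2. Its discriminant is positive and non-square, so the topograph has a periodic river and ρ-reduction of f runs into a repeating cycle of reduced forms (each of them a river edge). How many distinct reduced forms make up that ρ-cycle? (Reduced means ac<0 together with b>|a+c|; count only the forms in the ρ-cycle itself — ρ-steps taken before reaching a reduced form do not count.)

D = 4248, ⌊√D⌋ = 65
descent: ρ → (-27,60,6)  [lands on river]
river: ρ → (6,60,-27)
river: ρ → (-27,48,18)
river: ρ → (18,60,-9)
river: ρ → (-9,48,54)
river: ρ → (54,60,-3)
river: ρ → (-3,60,54)
river: ρ → (54,48,-9)
river: ρ → (-9,60,18)
river: ρ → (18,48,-27)
ρ-cycle length = 10 (tail of 1 descent step not counted)

10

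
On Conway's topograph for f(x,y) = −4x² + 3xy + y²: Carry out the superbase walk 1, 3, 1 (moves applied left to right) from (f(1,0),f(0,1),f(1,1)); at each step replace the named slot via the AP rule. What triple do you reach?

start (-4,1,0) = (f(1,0),f(0,1),f(1,1))
replace slot 1: 2·(1+0) − (-4) = 6 → (6,1,0)
replace slot 3: 2·(6+1) − 0 = 14 → (6,1,14)
replace slot 1: 2·(1+14) − 6 = 24 → (24,1,14)

24,1,14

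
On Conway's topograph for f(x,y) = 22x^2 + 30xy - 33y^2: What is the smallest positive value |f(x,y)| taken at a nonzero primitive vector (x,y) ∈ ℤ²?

river: ρ → (-33,36,19)
river: ρ → (19,40,-29)
river: ρ → (-29,18,30)
river: ρ → (30,42,-17)
river: ρ → (-17,60,3)
river: ρ → (3,60,-17)
river: ρ → (-17,42,30)
river: ρ → (30,18,-29)
river: ρ → (-29,40,19)
river: ρ → (19,36,-33)
river: ρ → (-33,30,22)
river: ρ → (22,58,-5)
river: ρ → (-5,52,55)
river: ρ → (55,58,-2)
river: ρ → (-2,58,55)
river: ρ → (55,52,-5)
river: ρ → (-5,58,22)
river: ρ → (22,30,-33)
closes: descent 0, river 18
min |a| on river = 2

2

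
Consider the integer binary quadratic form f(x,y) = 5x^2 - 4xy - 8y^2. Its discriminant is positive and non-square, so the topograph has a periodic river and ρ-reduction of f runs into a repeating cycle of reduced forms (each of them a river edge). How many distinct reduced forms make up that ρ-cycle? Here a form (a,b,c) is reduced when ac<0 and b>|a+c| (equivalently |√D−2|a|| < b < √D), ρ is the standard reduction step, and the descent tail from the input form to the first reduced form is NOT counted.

D = 176, ⌊√D⌋ = 13
descent: ρ → (-8,4,5)  [lands on river]
river: ρ → (5,6,-7)
river: ρ → (-7,8,4)
river: ρ → (4,8,-7)
river: ρ → (-7,6,5)
river: ρ → (5,4,-8)
river: ρ → (-8,12,1)
river: ρ → (1,12,-8)
ρ-cycle length = 8 (tail of 1 descent step not counted)

8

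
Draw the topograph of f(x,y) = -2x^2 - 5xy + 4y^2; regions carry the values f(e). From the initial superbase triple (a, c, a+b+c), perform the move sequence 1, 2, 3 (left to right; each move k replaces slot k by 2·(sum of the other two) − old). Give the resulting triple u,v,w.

start (-2,4,-3) = (f(1,0),f(0,1),f(1,1))
replace slot 1: 2·(4+(-3)) − (-2) = 4 → (4,4,-3)
replace slot 2: 2·(4+(-3)) − 4 = -2 → (4,-2,-3)
replace slot 3: 2·(4+(-2)) − (-3) = 7 → (4,-2,7)

4,-2,7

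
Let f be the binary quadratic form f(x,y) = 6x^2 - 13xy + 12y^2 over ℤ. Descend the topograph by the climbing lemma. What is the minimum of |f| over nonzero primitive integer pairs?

translate: b→-1 (≡-13 mod 12), so (6,-13,12)→(6,-1,5)
flip: (6,-1,5)→(5,1,6)
reduced (well bottom): (5,1,6) with a≤c, −a<b≤a
well minimum = a = 5

5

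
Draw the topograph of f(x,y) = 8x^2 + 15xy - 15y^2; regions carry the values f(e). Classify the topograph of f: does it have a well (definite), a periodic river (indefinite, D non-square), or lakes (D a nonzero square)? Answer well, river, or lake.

D = b²−4ac = 15² − 4·8·(-15) = 705
D > 0 non-square ⇒ indefinite ⇒ periodic river

river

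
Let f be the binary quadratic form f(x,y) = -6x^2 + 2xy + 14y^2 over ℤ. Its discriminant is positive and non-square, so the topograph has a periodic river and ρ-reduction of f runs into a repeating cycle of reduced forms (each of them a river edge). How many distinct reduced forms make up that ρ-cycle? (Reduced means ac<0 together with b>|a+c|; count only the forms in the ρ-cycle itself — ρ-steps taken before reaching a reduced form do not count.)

D = 340, ⌊√D⌋ = 18
descent: ρ → (14,-2,-6)
descent: ρ → (-6,14,6)  [lands on river]
river: ρ → (6,10,-10)
river: ρ → (-10,10,6)
river: ρ → (6,14,-6)
river: ρ → (-6,10,10)
river: ρ → (10,10,-6)
ρ-cycle length = 6 (tail of 2 descent steps not counted)

6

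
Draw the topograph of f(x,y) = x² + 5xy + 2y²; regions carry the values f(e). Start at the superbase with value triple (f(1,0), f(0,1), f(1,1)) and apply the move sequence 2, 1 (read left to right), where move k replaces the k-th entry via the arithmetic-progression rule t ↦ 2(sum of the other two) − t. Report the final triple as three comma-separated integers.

start (1,2,8) = (f(1,0),f(0,1),f(1,1))
replace slot 2: 2·(1+8) − 2 = 16 → (1,16,8)
replace slot 1: 2·(16+8) − 1 = 47 → (47,16,8)

47,16,8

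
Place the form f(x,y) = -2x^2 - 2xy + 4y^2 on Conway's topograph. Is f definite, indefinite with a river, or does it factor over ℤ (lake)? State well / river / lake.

D = b²−4ac = (-2)² − 4·(-2)·4 = 36
D = 6² is a perfect square ⇒ form factors over ℤ ⇒ lakes

lake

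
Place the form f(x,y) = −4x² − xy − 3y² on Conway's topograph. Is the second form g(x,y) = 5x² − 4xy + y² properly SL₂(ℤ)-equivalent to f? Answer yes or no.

D₁ = -47, D₂ = -4
discriminants differ ⇒ not SL₂(ℤ)-equivalent

no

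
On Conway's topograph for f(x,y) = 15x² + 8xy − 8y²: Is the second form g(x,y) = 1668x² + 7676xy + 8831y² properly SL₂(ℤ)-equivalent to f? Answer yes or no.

D₁ = 544, D₂ = 544
river cycle of f (length 4): (-8, 8, 15), (15, 22, -1), (-1, 22, 15), (15, 8, -8)
river cycle of g (length 4): (15, 8, -8), (-8, 8, 15), (15, 22, -1), (-1, 22, 15)
cycles coincide ⇒ equivalent

yes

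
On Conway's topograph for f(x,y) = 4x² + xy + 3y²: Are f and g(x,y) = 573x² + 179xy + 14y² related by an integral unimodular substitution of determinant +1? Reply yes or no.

D₁ = -47, D₂ = -47
f: flip: (4,1,3)→(3,-1,4)
f: reduced (well bottom): (3,-1,4) with a≤c, −a<b≤a
g: flip: (573,179,14)→(14,-179,573)
g: translate: b→-11 (≡-179 mod 28), so (14,-179,573)→(14,-11,3)
g: flip: (14,-11,3)→(3,11,14)
g: translate: b→-1 (≡11 mod 6), so (3,11,14)→(3,-1,4)
g: reduced (well bottom): (3,-1,4) with a≤c, −a<b≤a
reduced forms (3, -1, 4) vs (3, -1, 4) ⇒ equivalent

yes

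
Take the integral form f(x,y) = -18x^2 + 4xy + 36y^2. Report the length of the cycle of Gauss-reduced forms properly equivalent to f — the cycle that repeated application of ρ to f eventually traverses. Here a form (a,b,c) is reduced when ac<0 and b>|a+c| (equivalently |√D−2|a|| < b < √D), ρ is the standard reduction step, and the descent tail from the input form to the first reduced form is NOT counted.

D = 2608, ⌊√D⌋ = 51
descent: ρ → (36,-4,-18)
descent: ρ → (-18,40,14)  [lands on river]
river: ρ → (14,44,-12)
river: ρ → (-12,28,38)
river: ρ → (38,48,-2)
river: ρ → (-2,48,38)
river: ρ → (38,28,-12)
river: ρ → (-12,44,14)
river: ρ → (14,40,-18)
river: ρ → (-18,32,22)
river: ρ → (22,12,-28)
river: ρ → (-28,44,6)
river: ρ → (6,40,-42)
river: ρ → (-42,44,4)
river: ρ → (4,44,-42)
river: ρ → (-42,40,6)
river: ρ → (6,44,-28)
river: ρ → (-28,12,22)
river: ρ → (22,32,-18)
ρ-cycle length = 18 (tail of 2 descent steps not counted)

18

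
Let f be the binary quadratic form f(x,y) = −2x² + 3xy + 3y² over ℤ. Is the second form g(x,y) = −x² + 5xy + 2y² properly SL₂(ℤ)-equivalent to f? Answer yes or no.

D₁ = 33, D₂ = 33
river cycle of f (length 4): (3, 3, -2), (-2, 5, 1), (1, 5, -2), (-2, 3, 3)
river cycle of g (length 4): (2, 3, -3), (-3, 3, 2), (2, 5, -1), (-1, 5, 2)
cycles differ ⇒ inequivalent

no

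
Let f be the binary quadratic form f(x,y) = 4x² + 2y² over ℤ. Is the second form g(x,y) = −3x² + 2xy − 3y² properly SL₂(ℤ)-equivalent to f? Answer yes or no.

D₁ = -32, D₂ = -32
f: flip: (4,0,2)→(2,0,4)
f: reduced (well bottom): (2,0,4) with a≤c, −a<b≤a
g is negative-definite; reduce −g:
−g: flip: (3,-2,3)→(3,2,3)
−g: reduced (well bottom): (3,2,3) with a≤c, −a<b≤a
flip sign back: reduced form of g is (-3,-2,-3)
reduced forms (2, 0, 4) vs (-3, -2, -3) ⇒ inequivalent

no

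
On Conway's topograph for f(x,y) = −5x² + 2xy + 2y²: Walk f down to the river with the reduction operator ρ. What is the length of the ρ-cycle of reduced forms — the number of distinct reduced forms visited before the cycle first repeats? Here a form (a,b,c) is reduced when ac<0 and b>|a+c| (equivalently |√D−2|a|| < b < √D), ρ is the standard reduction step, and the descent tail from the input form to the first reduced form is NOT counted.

D = 44, ⌊√D⌋ = 6
descent: ρ → (2,6,-1)  [lands on river]
river: ρ → (-1,6,2)
ρ-cycle length = 2 (tail of 1 descent step not counted)

2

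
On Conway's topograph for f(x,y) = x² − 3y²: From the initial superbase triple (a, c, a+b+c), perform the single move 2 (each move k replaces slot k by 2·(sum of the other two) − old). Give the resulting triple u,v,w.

start (1,-3,-2) = (f(1,0),f(0,1),f(1,1))
replace slot 2: 2·(1+(-2)) − (-3) = 1 → (1,1,-2)

1,1,-2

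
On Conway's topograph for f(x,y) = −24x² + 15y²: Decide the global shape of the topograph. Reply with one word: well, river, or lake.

D = b²−4ac = 0² − 4·(-24)·15 = 1440
D > 0 non-square ⇒ indefinite ⇒ periodic river

river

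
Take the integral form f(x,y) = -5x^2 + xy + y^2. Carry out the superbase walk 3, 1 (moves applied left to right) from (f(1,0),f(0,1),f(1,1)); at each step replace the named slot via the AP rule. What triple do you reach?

start (-5,1,-3) = (f(1,0),f(0,1),f(1,1))
replace slot 3: 2·((-5)+1) − (-3) = -5 → (-5,1,-5)
replace slot 1: 2·(1+(-5)) − (-5) = -3 → (-3,1,-5)

-3,1,-5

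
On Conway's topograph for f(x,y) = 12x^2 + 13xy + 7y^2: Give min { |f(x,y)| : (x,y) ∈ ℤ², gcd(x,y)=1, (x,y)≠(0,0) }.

translate: b→-11 (≡13 mod 24), so (12,13,7)→(12,-11,6)
flip: (12,-11,6)→(6,11,12)
translate: b→-1 (≡11 mod 12), so (6,11,12)→(6,-1,7)
reduced (well bottom): (6,-1,7) with a≤c, −a<b≤a
well minimum = a = 6

6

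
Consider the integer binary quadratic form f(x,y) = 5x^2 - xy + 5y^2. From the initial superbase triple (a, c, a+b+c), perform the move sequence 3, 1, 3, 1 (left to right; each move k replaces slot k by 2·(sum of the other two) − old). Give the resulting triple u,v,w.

start (5,5,9) = (f(1,0),f(0,1),f(1,1))
replace slot 3: 2·(5+5) − 9 = 11 → (5,5,11)
replace slot 1: 2·(5+11) − 5 = 27 → (27,5,11)
replace slot 3: 2·(27+5) − 11 = 53 → (27,5,53)
replace slot 1: 2·(5+53) − 27 = 89 → (89,5,53)

89,5,53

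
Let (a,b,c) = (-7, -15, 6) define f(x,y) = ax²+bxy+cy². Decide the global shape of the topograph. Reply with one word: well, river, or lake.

D = b²−4ac = (-15)² − 4·(-7)·6 = 393
D > 0 non-square ⇒ indefinite ⇒ periodic river

river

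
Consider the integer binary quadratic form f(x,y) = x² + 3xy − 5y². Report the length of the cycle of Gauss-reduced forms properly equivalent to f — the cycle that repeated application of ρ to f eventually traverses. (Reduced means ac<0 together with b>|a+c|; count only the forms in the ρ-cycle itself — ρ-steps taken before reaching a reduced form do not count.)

D = 29, ⌊√D⌋ = 5
descent: ρ → (-5,-3,1)
descent: ρ → (1,5,-1)  [lands on river]
river: ρ → (-1,5,1)
ρ-cycle length = 2 (tail of 2 descent steps not counted)

2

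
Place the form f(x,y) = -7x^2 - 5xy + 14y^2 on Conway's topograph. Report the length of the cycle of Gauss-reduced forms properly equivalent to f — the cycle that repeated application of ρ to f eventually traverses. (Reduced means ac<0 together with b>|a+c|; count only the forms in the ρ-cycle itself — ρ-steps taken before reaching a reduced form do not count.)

D = 417, ⌊√D⌋ = 20
descent: ρ → (14,5,-7)
descent: ρ → (-7,9,12)  [lands on river]
river: ρ → (12,15,-4)
river: ρ → (-4,17,8)
river: ρ → (8,15,-6)
river: ρ → (-6,9,14)
river: ρ → (14,19,-1)
river: ρ → (-1,19,14)
river: ρ → (14,9,-6)
river: ρ → (-6,15,8)
river: ρ → (8,17,-4)
river: ρ → (-4,15,12)
river: ρ → (12,9,-7)
river: ρ → (-7,19,2)
river: ρ → (2,17,-16)
river: ρ → (-16,15,3)
river: ρ → (3,15,-16)
river: ρ → (-16,17,2)
river: ρ → (2,19,-7)
ρ-cycle length = 18 (tail of 2 descent steps not counted)

18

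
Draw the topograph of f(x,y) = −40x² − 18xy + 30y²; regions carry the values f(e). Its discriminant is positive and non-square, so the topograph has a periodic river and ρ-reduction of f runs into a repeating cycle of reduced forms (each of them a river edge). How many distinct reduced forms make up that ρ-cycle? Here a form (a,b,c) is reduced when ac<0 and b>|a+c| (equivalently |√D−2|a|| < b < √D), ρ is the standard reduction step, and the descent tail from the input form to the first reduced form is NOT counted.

D = 5124, ⌊√D⌋ = 71
descent: ρ → (30,18,-40)  [lands on river]
river: ρ → (-40,62,8)
river: ρ → (8,66,-24)
river: ρ → (-24,30,44)
river: ρ → (44,58,-10)
river: ρ → (-10,62,32)
river: ρ → (32,66,-6)
river: ρ → (-6,66,32)
river: ρ → (32,62,-10)
river: ρ → (-10,58,44)
river: ρ → (44,30,-24)
river: ρ → (-24,66,8)
river: ρ → (8,62,-40)
river: ρ → (-40,18,30)
river: ρ → (30,42,-28)
river: ρ → (-28,70,2)
river: ρ → (2,70,-28)
river: ρ → (-28,42,30)
ρ-cycle length = 18 (tail of 1 descent step not counted)

18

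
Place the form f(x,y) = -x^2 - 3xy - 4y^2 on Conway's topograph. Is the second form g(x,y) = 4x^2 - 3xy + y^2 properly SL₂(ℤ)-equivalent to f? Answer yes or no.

D₁ = -7, D₂ = -7
f is negative-definite; reduce −f:
−f: translate: b→1 (≡3 mod 2), so (1,3,4)→(1,1,2)
−f: reduced (well bottom): (1,1,2) with a≤c, −a<b≤a
flip sign back: reduced form of f is (-1,-1,-2)
g: flip: (4,-3,1)→(1,3,4)
g: translate: b→1 (≡3 mod 2), so (1,3,4)→(1,1,2)
g: reduced (well bottom): (1,1,2) with a≤c, −a<b≤a
reduced forms (-1, -1, -2) vs (1, 1, 2) ⇒ inequivalent

no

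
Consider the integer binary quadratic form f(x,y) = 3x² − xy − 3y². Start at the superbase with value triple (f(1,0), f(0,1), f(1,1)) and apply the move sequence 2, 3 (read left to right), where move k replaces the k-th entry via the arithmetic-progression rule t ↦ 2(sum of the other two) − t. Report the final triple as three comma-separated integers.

start (3,-3,-1) = (f(1,0),f(0,1),f(1,1))
replace slot 2: 2·(3+(-1)) − (-3) = 7 → (3,7,-1)
replace slot 3: 2·(3+7) − (-1) = 21 → (3,7,21)

3,7,21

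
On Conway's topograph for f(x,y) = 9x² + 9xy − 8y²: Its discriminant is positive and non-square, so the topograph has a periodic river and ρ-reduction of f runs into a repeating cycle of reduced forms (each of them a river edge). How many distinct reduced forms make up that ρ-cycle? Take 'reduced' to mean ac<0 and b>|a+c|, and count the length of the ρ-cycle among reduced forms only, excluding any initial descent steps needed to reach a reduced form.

D = 369, ⌊√D⌋ = 19
river: ρ → (-8,7,10)
river: ρ → (10,13,-5)
river: ρ → (-5,17,4)
river: ρ → (4,15,-9)
river: ρ → (-9,3,10)
river: ρ → (10,17,-2)
river: ρ → (-2,19,1)
river: ρ → (1,19,-2)
river: ρ → (-2,17,10)
river: ρ → (10,3,-9)
river: ρ → (-9,15,4)
river: ρ → (4,17,-5)
river: ρ → (-5,13,10)
river: ρ → (10,7,-8)
river: ρ → (-8,9,9)
river: ρ → (9,9,-8)
ρ-cycle length = 16 (tail of 0 descent steps not counted)

16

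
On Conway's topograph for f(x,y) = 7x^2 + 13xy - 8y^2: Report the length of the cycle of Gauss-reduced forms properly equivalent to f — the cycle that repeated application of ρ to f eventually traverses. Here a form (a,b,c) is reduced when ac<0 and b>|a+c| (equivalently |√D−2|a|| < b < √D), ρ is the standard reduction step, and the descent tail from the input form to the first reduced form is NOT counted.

D = 393, ⌊√D⌋ = 19
river: ρ → (-8,19,1)
river: ρ → (1,19,-8)
river: ρ → (-8,13,7)
river: ρ → (7,15,-6)
river: ρ → (-6,9,13)
river: ρ → (13,17,-2)
river: ρ → (-2,19,4)
river: ρ → (4,13,-14)
river: ρ → (-14,15,3)
river: ρ → (3,15,-14)
river: ρ → (-14,13,4)
river: ρ → (4,19,-2)
river: ρ → (-2,17,13)
river: ρ → (13,9,-6)
river: ρ → (-6,15,7)
river: ρ → (7,13,-8)
ρ-cycle length = 16 (tail of 0 descent steps not counted)

16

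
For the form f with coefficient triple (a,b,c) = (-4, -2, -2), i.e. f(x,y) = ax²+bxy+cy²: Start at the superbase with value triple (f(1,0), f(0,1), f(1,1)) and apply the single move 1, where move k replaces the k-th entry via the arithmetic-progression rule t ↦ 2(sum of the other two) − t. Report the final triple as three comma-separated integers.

start (-4,-2,-8) = (f(1,0),f(0,1),f(1,1))
replace slot 1: 2·((-2)+(-8)) − (-4) = -16 → (-16,-2,-8)

-16,-2,-8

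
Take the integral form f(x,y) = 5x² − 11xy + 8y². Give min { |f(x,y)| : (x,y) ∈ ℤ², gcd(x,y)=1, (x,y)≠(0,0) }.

translate: b→-1 (≡-11 mod 10), so (5,-11,8)→(5,-1,2)
flip: (5,-1,2)→(2,1,5)
reduced (well bottom): (2,1,5) with a≤c, −a<b≤a
well minimum = a = 2

2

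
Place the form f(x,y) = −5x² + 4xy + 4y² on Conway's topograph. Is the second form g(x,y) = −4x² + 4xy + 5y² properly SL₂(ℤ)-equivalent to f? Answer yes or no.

D₁ = 96, D₂ = 96
river cycle of f (length 4): (4, 4, -5), (-5, 6, 3), (3, 6, -5), (-5, 4, 4)
river cycle of g (length 4): (5, 6, -3), (-3, 6, 5), (5, 4, -4), (-4, 4, 5)
cycles differ ⇒ inequivalent

no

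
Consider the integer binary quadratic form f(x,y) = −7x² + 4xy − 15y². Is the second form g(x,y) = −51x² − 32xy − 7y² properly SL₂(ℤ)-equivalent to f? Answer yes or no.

D₁ = -404, D₂ = -404
f is negative-definite; reduce −f:
−f: reduced (well bottom): (7,-4,15) with a≤c, −a<b≤a
flip sign back: reduced form of f is (-7,4,-15)
g is negative-definite; reduce −g:
−g: flip: (51,32,7)→(7,-32,51)
−g: translate: b→-4 (≡-32 mod 14), so (7,-32,51)→(7,-4,15)
−g: reduced (well bottom): (7,-4,15) with a≤c, −a<b≤a
flip sign back: reduced form of g is (-7,4,-15)
reduced forms (-7, 4, -15) vs (-7, 4, -15) ⇒ equivalent

yes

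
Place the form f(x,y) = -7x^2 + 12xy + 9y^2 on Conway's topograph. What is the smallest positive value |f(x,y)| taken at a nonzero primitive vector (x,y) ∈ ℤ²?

river: ρ → (9,6,-10)
river: ρ → (-10,14,5)
river: ρ → (5,16,-7)
river: ρ → (-7,12,9)
closes: descent 0, river 4
min |a| on river = 5

5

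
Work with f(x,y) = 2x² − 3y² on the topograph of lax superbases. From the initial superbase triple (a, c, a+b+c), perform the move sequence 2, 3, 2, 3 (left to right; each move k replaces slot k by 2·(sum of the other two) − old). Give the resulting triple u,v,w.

start (2,-3,-1) = (f(1,0),f(0,1),f(1,1))
replace slot 2: 2·(2+(-1)) − (-3) = 5 → (2,5,-1)
replace slot 3: 2·(2+5) − (-1) = 15 → (2,5,15)
replace slot 2: 2·(2+15) − 5 = 29 → (2,29,15)
replace slot 3: 2·(2+29) − 15 = 47 → (2,29,47)

2,29,47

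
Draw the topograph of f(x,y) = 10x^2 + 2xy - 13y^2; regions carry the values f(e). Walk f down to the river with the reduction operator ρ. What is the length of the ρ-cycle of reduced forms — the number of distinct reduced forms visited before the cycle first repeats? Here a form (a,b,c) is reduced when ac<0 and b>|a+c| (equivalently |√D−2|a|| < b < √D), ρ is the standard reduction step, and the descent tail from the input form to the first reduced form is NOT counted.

D = 524, ⌊√D⌋ = 22
descent: ρ → (-13,-2,10)
descent: ρ → (10,22,-1)  [lands on river]
river: ρ → (-1,22,10)
river: ρ → (10,18,-5)
river: ρ → (-5,22,2)
river: ρ → (2,22,-5)
river: ρ → (-5,18,10)
ρ-cycle length = 6 (tail of 2 descent steps not counted)

6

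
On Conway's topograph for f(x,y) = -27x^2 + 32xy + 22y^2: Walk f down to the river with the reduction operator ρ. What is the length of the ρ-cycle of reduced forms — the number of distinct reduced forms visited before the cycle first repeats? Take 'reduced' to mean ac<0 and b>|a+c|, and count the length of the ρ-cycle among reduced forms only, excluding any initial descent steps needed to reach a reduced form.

D = 3400, ⌊√D⌋ = 58
river: ρ → (22,56,-3)
river: ρ → (-3,58,3)
river: ρ → (3,56,-22)
river: ρ → (-22,32,27)
river: ρ → (27,22,-27)
river: ρ → (-27,32,22)
ρ-cycle length = 6 (tail of 0 descent steps not counted)

6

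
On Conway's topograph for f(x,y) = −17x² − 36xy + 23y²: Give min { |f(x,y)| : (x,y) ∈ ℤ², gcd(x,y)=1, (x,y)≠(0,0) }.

descent: ρ → (23,36,-17)  [lands on river]
river: ρ → (-17,32,27)
river: ρ → (27,22,-22)
river: ρ → (-22,22,27)
river: ρ → (27,32,-17)
river: ρ → (-17,36,23)
river: ρ → (23,10,-30)
river: ρ → (-30,50,3)
river: ρ → (3,52,-13)
river: ρ → (-13,52,3)
river: ρ → (3,50,-30)
river: ρ → (-30,10,23)
closes: descent 1, river 12
min |a| on river = 3

3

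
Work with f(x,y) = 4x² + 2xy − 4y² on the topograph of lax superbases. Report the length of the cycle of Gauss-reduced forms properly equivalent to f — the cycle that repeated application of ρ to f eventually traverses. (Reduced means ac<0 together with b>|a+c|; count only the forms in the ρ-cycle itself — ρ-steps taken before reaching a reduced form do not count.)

D = 68, ⌊√D⌋ = 8
river: ρ → (-4,6,2)
river: ρ → (2,6,-4)
river: ρ → (-4,2,4)
river: ρ → (4,6,-2)
river: ρ → (-2,6,4)
river: ρ → (4,2,-4)
ρ-cycle length = 6 (tail of 0 descent steps not counted)

6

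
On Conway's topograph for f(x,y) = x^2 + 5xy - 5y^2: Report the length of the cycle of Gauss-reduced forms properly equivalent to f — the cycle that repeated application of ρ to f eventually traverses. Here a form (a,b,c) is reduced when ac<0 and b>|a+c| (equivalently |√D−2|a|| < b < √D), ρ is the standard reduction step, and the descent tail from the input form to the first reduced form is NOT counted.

D = 45, ⌊√D⌋ = 6
river: ρ → (-5,5,1)
river: ρ → (1,5,-5)
ρ-cycle length = 2 (tail of 0 descent steps not counted)

2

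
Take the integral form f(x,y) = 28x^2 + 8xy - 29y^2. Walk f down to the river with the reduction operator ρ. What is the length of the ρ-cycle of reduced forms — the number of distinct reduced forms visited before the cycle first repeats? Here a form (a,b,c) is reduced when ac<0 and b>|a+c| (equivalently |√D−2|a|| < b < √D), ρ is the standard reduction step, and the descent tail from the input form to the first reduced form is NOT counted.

D = 3312, ⌊√D⌋ = 57
river: ρ → (-29,50,7)
river: ρ → (7,48,-36)
river: ρ → (-36,24,19)
river: ρ → (19,52,-8)
river: ρ → (-8,44,43)
river: ρ → (43,42,-9)
river: ρ → (-9,48,28)
river: ρ → (28,8,-29)
ρ-cycle length = 8 (tail of 0 descent steps not counted)

8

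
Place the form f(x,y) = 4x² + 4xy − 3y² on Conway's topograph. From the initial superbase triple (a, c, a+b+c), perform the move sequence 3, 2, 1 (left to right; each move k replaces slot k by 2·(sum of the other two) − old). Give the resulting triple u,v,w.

start (4,-3,5) = (f(1,0),f(0,1),f(1,1))
replace slot 3: 2·(4+(-3)) − 5 = -3 → (4,-3,-3)
replace slot 2: 2·(4+(-3)) − (-3) = 5 → (4,5,-3)
replace slot 1: 2·(5+(-3)) − 4 = 0 → (0,5,-3)

0,5,-3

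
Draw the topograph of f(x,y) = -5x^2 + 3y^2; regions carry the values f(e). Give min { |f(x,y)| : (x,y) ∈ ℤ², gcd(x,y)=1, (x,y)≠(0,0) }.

descent: ρ → (3,6,-2)  [lands on river]
river: ρ → (-2,6,3)
closes: descent 1, river 2
min |a| on river = 2

2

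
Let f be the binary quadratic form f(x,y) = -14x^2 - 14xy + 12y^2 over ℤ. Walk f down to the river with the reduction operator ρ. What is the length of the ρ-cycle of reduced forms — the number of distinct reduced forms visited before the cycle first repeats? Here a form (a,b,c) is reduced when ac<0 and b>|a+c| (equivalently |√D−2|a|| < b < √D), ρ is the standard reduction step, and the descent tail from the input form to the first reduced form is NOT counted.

D = 868, ⌊√D⌋ = 29
descent: ρ → (12,14,-14)  [lands on river]
river: ρ → (-14,14,12)
river: ρ → (12,10,-16)
river: ρ → (-16,22,6)
river: ρ → (6,26,-8)
river: ρ → (-8,22,12)
river: ρ → (12,26,-4)
river: ρ → (-4,22,24)
river: ρ → (24,26,-2)
river: ρ → (-2,26,24)
river: ρ → (24,22,-4)
river: ρ → (-4,26,12)
river: ρ → (12,22,-8)
river: ρ → (-8,26,6)
river: ρ → (6,22,-16)
river: ρ → (-16,10,12)
ρ-cycle length = 16 (tail of 1 descent step not counted)

16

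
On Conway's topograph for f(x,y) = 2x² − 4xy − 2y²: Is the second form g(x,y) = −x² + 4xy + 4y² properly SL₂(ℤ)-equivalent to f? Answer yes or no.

D₁ = 32, D₂ = 32
river cycle of f (length 2): (-2, 4, 2), (2, 4, -2)
river cycle of g (length 2): (4, 4, -1), (-1, 4, 4)
cycles differ ⇒ inequivalent

no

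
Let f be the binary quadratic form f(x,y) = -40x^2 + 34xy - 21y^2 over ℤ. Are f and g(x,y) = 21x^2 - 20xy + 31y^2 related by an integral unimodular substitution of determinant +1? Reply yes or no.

D₁ = -2204, D₂ = -2204
f is negative-definite; reduce −f:
−f: flip: (40,-34,21)→(21,34,40)
−f: translate: b→-8 (≡34 mod 42), so (21,34,40)→(21,-8,27)
−f: reduced (well bottom): (21,-8,27) with a≤c, −a<b≤a
flip sign back: reduced form of f is (-21,8,-27)
g: reduced (well bottom): (21,-20,31) with a≤c, −a<b≤a
reduced forms (-21, 8, -27) vs (21, -20, 31) ⇒ inequivalent

no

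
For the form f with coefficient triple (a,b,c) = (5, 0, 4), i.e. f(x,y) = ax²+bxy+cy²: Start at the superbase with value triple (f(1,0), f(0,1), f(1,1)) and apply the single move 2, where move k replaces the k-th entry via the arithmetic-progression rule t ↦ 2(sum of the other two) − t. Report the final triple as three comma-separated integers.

start (5,4,9) = (f(1,0),f(0,1),f(1,1))
replace slot 2: 2·(5+9) − 4 = 24 → (5,24,9)

5,24,9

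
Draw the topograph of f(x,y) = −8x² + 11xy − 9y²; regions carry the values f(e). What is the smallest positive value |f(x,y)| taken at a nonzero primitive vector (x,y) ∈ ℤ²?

translate: b→5 (≡-11 mod 16), so (8,-11,9)→(8,5,6)
flip: (8,5,6)→(6,-5,8)
reduced (well bottom): (6,-5,8) with a≤c, −a<b≤a
well minimum |f| = |-6| = 6 (negative-definite)

6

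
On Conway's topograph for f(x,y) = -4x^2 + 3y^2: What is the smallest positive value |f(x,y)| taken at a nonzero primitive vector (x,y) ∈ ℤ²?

descent: ρ → (3,6,-1)  [lands on river]
river: ρ → (-1,6,3)
closes: descent 1, river 2
min |a| on river = 1

1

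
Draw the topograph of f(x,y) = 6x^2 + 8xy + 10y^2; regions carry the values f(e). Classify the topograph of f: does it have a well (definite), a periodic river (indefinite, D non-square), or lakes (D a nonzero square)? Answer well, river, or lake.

D = b²−4ac = 8² − 4·6·10 = -176
D < 0 ⇒ definite ⇒ every region one sign ⇒ single well

well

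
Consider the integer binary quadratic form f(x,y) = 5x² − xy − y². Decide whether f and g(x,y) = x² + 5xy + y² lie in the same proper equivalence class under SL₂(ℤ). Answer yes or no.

D₁ = 21, D₂ = 21
river cycle of f (length 2): (-1, 3, 3), (3, 3, -1)
river cycle of g (length 2): (1, 3, -3), (-3, 3, 1)
cycles differ ⇒ inequivalent

no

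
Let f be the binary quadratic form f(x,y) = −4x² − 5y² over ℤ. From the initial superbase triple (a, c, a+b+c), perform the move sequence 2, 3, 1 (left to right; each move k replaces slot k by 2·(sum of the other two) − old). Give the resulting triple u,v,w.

start (-4,-5,-9) = (f(1,0),f(0,1),f(1,1))
replace slot 2: 2·((-4)+(-9)) − (-5) = -21 → (-4,-21,-9)
replace slot 3: 2·((-4)+(-21)) − (-9) = -41 → (-4,-21,-41)
replace slot 1: 2·((-21)+(-41)) − (-4) = -120 → (-120,-21,-41)

-120,-21,-41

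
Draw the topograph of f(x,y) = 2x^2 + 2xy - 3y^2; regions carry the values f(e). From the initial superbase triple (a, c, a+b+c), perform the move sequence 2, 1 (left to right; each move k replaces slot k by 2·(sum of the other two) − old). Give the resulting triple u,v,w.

start (2,-3,1) = (f(1,0),f(0,1),f(1,1))
replace slot 2: 2·(2+1) − (-3) = 9 → (2,9,1)
replace slot 1: 2·(9+1) − 2 = 18 → (18,9,1)

18,9,1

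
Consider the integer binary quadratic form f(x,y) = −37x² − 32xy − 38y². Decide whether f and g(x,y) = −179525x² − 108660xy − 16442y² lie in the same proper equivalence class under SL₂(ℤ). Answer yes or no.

D₁ = -4600, D₂ = -4600
f is negative-definite; reduce −f:
−f: reduced (well bottom): (37,32,38) with a≤c, −a<b≤a
flip sign back: reduced form of f is (-37,-32,-38)
g is negative-definite; reduce −g:
−g: flip: (179525,108660,16442)→(16442,-108660,179525)
−g: translate: b→-10008 (≡-108660 mod 32884), so (16442,-108660,179525)→(16442,-10008,1523)
−g: flip: (16442,-10008,1523)→(1523,10008,16442)
−g: translate: b→870 (≡10008 mod 3046), so (1523,10008,16442)→(1523,870,125)
−g: flip: (1523,870,125)→(125,-870,1523)
−g: translate: b→-120 (≡-870 mod 250), so (125,-870,1523)→(125,-120,38)
−g: flip: (125,-120,38)→(38,120,125)
−g: translate: b→-32 (≡120 mod 76), so (38,120,125)→(38,-32,37)
−g: flip: (38,-32,37)→(37,32,38)
−g: reduced (well bottom): (37,32,38) with a≤c, −a<b≤a
flip sign back: reduced form of g is (-37,-32,-38)
reduced forms (-37, -32, -38) vs (-37, -32, -38) ⇒ equivalent

yes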